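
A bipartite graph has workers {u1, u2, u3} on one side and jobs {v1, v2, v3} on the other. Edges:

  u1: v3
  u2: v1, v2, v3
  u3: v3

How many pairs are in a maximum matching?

2

Unit-capacity flow: source→left, listed edges, right→sink; max matching = max flow.
Augmenting path u1→v3 (+1); matched 1.
Augmenting path u2→v1 (+1); matched 2.
No augmenting path remains; maximum matching = 2.
König certificate: {u2, v3} is a vertex cover of size 2 (every listed pair touches it), so no matching can be larger.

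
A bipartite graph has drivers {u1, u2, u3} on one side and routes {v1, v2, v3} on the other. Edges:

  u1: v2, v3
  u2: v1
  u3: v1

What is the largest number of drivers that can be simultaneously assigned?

2

Unit-capacity flow: source→left, listed edges, right→sink; max matching = max flow.
Augmenting path u1→v2 (+1); matched 1.
Augmenting path u2→v1 (+1); matched 2.
No augmenting path remains; maximum matching = 2.
König certificate: {u1, v1} is a vertex cover of size 2 (every listed pair touches it), so no matching can be larger.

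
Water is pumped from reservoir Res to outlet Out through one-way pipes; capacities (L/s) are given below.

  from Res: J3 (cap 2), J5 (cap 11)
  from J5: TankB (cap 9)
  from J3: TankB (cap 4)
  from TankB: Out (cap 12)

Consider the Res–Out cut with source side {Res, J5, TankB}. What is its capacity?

Edges leaving {Res, J5, TankB}: Res→J3 (2), TankB→Out (12).
Cut capacity = 2 + 12 = 14.

14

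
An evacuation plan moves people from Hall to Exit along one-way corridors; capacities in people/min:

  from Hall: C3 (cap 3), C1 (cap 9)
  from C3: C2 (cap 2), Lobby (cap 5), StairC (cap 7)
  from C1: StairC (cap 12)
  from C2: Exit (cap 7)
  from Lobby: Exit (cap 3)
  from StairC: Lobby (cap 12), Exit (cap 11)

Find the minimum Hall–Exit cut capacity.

Augment Hall→C3→C2→Exit: bottleneck 2, flow now 2.
Augment Hall→C3→Lobby→Exit: bottleneck 1, flow now 3.
Augment Hall→C1→StairC→Exit: bottleneck 9, flow now 12.
No augmenting path remains; maximum flow = 12.
By max-flow min-cut, the minimum cut capacity equals the max flow.
In the residual graph, reachable from Hall: {Hall}.
Min-cut edges: Hall→C3 (3), Hall→C1 (9); capacity 3 + 9 = 12.

12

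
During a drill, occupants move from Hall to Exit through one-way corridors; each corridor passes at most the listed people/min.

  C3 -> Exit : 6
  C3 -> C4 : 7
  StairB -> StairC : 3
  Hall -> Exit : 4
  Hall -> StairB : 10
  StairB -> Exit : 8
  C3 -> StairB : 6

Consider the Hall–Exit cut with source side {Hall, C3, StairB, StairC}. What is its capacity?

Edges leaving {Hall, C3, StairB, StairC}: Hall→Exit (4), C3→C4 (7), C3→Exit (6), StairB→Exit (8).
Cut capacity = 4 + 7 + 6 + 8 = 25.

25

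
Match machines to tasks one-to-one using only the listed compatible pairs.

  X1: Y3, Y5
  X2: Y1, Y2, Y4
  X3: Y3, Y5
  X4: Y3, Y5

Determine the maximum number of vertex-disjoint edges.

3

Unit-capacity flow: source→left, listed edges, right→sink; max matching = max flow.
Augmenting path X1→Y3 (+1); matched 1.
Augmenting path X2→Y1 (+1); matched 2.
Augmenting path X3→Y5 (+1); matched 3.
No augmenting path remains; maximum matching = 3.
König certificate: {X2, Y3, Y5} is a vertex cover of size 3 (every listed pair touches it), so no matching can be larger.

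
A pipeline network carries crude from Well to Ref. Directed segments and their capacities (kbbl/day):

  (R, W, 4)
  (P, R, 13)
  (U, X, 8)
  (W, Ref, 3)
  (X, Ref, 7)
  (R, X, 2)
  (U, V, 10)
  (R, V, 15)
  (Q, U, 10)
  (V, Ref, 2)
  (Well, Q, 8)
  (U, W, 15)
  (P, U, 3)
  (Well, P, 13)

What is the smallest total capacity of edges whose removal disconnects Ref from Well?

12

Augment Well→P→R→V→Ref: bottleneck 2, flow now 2.
Augment Well→P→R→W→Ref: bottleneck 3, flow now 5.
Augment Well→P→R→X→Ref: bottleneck 2, flow now 7.
Augment Well→P→U→X→Ref: bottleneck 3, flow now 10.
Augment Well→Q→U→X→Ref: bottleneck 2, flow now 12.
No augmenting path remains; maximum flow = 12.
By max-flow min-cut, the minimum cut capacity equals the max flow.
In the residual graph, reachable from Well: {Well, P, Q, R, U, V, W, X}.
Min-cut edges: V→Ref (2), W→Ref (3), X→Ref (7); capacity 2 + 3 + 7 = 12.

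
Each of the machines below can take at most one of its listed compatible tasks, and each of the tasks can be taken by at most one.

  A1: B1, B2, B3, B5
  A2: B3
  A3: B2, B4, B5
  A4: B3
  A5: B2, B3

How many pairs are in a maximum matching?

Unit-capacity flow: source→left, listed edges, right→sink; max matching = max flow.
Augmenting path A1→B1 (+1); matched 1.
Augmenting path A2→B3 (+1); matched 2.
Augmenting path A3→B2 (+1); matched 3.
Augmenting path A5→B2→A3→B4 (+1); matched 4.
No augmenting path remains; maximum matching = 4.
König certificate: {A1, A3, A5, B3} is a vertex cover of size 4 (every listed pair touches it), so no matching can be larger.

4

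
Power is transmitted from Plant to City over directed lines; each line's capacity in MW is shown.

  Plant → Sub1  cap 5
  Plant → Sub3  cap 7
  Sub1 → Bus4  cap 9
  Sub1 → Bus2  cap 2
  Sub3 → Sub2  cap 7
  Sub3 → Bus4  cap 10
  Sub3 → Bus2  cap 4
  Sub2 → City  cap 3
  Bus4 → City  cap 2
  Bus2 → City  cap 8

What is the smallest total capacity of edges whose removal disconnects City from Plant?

11

Augment Plant→Sub1→Bus4→City: bottleneck 2, flow now 2.
Augment Plant→Sub1→Bus2→City: bottleneck 2, flow now 4.
Augment Plant→Sub3→Sub2→City: bottleneck 3, flow now 7.
Augment Plant→Sub3→Bus2→City: bottleneck 4, flow now 11.
No augmenting path remains; maximum flow = 11.
By max-flow min-cut, the minimum cut capacity equals the max flow.
In the residual graph, reachable from Plant: {Plant, Sub1, Bus4}.
Min-cut edges: Plant→Sub3 (7), Sub1→Bus2 (2), Bus4→City (2); capacity 7 + 2 + 2 = 11.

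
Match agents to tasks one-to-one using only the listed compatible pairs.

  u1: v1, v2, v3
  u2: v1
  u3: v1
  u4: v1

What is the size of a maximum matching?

Unit-capacity flow: source→left, listed edges, right→sink; max matching = max flow.
Augmenting path u1→v1 (+1); matched 1.
Augmenting path u2→v1→u1→v2 (+1); matched 2.
No augmenting path remains; maximum matching = 2.
König certificate: {u1, v1} is a vertex cover of size 2 (every listed pair touches it), so no matching can be larger.

2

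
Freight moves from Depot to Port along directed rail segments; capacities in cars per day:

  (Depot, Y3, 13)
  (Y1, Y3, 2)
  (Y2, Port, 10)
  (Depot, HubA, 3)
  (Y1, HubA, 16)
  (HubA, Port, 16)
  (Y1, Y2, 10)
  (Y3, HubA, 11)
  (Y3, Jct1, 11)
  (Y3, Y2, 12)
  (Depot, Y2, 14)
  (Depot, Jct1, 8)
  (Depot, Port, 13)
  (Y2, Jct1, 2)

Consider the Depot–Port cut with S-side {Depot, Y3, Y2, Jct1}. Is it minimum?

Yes — it is a minimum cut (capacity 37).

Given cut capacity: 3 + 13 + 11 + 10 = 37.
Augment Depot→Port: bottleneck 13, flow now 13.
Augment Depot→Y2→Port: bottleneck 10, flow now 23.
Augment Depot→HubA→Port: bottleneck 3, flow now 26.
Augment Depot→Y3→HubA→Port: bottleneck 11, flow now 37.
No augmenting path remains; maximum flow = 37.
Cut capacity 37 equals the max flow, so it is a minimum cut.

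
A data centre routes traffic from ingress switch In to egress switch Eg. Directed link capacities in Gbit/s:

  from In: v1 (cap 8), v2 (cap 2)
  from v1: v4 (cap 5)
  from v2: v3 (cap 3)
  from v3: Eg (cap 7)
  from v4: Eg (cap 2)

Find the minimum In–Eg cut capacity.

Augment In→v1→v4→Eg: bottleneck 2, flow now 2.
Augment In→v2→v3→Eg: bottleneck 2, flow now 4.
No augmenting path remains; maximum flow = 4.
By max-flow min-cut, the minimum cut capacity equals the max flow.
In the residual graph, reachable from In: {In, v1, v4}.
Min-cut edges: In→v2 (2), v4→Eg (2); capacity 2 + 2 = 4.

4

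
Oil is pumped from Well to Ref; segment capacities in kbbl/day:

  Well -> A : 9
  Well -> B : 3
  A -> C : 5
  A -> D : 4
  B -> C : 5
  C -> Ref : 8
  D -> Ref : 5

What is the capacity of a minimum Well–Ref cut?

12

Augment Well→A→C→Ref: bottleneck 5, flow now 5.
Augment Well→A→D→Ref: bottleneck 4, flow now 9.
Augment Well→B→C→Ref: bottleneck 3, flow now 12.
No augmenting path remains; maximum flow = 12.
By max-flow min-cut, the minimum cut capacity equals the max flow.
In the residual graph, reachable from Well: {Well}.
Min-cut edges: Well→A (9), Well→B (3); capacity 9 + 3 = 12.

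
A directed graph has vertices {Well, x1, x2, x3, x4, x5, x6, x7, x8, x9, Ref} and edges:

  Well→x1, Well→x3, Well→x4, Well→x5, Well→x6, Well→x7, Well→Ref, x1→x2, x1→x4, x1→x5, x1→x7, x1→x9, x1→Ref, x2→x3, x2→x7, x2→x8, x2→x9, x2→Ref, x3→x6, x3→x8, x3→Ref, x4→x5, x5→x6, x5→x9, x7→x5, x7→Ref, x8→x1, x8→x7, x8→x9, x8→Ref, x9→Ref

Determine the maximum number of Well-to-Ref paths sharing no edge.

5

Assign every edge capacity 1; by Menger, the answer equals the max flow.
Path Well→Ref (+1); total 1.
Path Well→x1→Ref (+1); total 2.
Path Well→x3→Ref (+1); total 3.
Path Well→x7→Ref (+1); total 4.
Path Well→x5→x9→Ref (+1); total 5.
No residual Well→Ref path; max flow = 5.
Certifying cut of size 5: {Well→Ref, Well→x1, Well→x3, Well→x7, x5→x9}.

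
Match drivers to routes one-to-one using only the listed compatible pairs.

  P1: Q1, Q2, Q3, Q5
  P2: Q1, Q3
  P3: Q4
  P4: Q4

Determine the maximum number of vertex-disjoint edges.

Unit-capacity flow: source→left, listed edges, right→sink; max matching = max flow.
Augmenting path P1→Q1 (+1); matched 1.
Augmenting path P2→Q3 (+1); matched 2.
Augmenting path P3→Q4 (+1); matched 3.
No augmenting path remains; maximum matching = 3.
König certificate: {P1, P2, Q4} is a vertex cover of size 3 (every listed pair touches it), so no matching can be larger.

3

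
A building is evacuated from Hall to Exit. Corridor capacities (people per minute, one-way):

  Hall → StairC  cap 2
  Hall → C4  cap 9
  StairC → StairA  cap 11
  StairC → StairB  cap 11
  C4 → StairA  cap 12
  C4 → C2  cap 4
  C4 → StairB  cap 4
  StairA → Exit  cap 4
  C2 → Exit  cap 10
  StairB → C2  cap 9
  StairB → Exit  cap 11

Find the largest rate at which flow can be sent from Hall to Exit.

11

Augment Hall→StairC→StairA→Exit: bottleneck 2, flow now 2.
Augment Hall→C4→StairA→Exit: bottleneck 2, flow now 4.
Augment Hall→C4→C2→Exit: bottleneck 4, flow now 8.
Augment Hall→C4→StairB→Exit: bottleneck 3, flow now 11.
No augmenting path remains; maximum flow = 11.
In the residual graph, reachable from Hall: {Hall}.
Min-cut edges: Hall→StairC (2), Hall→C4 (9); capacity 2 + 9 = 11.
This cut is saturated, so no flow can exceed 11.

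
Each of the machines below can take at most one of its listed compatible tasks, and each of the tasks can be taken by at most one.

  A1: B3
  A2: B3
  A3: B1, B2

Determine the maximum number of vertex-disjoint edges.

2

Unit-capacity flow: source→left, listed edges, right→sink; max matching = max flow.
Augmenting path A1→B3 (+1); matched 1.
Augmenting path A3→B1 (+1); matched 2.
No augmenting path remains; maximum matching = 2.
König certificate: {A3, B3} is a vertex cover of size 2 (every listed pair touches it), so no matching can be larger.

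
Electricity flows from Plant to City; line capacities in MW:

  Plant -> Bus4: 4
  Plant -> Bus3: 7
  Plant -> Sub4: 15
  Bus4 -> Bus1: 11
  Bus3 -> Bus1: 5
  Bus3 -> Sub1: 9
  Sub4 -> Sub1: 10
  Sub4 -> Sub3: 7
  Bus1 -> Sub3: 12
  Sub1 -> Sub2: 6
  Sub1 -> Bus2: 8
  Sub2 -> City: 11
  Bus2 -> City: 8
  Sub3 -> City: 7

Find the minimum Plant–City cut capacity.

21

Augment Plant→Sub4→Sub3→City: bottleneck 7, flow now 7.
Augment Plant→Bus3→Sub1→Sub2→City: bottleneck 6, flow now 13.
Augment Plant→Bus3→Sub1→Bus2→City: bottleneck 1, flow now 14.
Augment Plant→Sub4→Sub1→Bus2→City: bottleneck 7, flow now 21.
No augmenting path remains; maximum flow = 21.
By max-flow min-cut, the minimum cut capacity equals the max flow.
In the residual graph, reachable from Plant: {Plant, Bus4, Bus3, Sub4, Bus1, Sub1, Sub3}.
Min-cut edges: Sub1→Sub2 (6), Sub1→Bus2 (8), Sub3→City (7); capacity 6 + 8 + 7 = 21.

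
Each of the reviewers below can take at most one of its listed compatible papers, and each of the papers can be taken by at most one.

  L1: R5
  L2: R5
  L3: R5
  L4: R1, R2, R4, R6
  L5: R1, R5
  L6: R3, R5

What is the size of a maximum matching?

Unit-capacity flow: source→left, listed edges, right→sink; max matching = max flow.
Augmenting path L1→R5 (+1); matched 1.
Augmenting path L4→R1 (+1); matched 2.
Augmenting path L6→R3 (+1); matched 3.
Augmenting path L5→R1→L4→R2 (+1); matched 4.
No augmenting path remains; maximum matching = 4.
König certificate: {L4, L5, L6, R5} is a vertex cover of size 4 (every listed pair touches it), so no matching can be larger.

4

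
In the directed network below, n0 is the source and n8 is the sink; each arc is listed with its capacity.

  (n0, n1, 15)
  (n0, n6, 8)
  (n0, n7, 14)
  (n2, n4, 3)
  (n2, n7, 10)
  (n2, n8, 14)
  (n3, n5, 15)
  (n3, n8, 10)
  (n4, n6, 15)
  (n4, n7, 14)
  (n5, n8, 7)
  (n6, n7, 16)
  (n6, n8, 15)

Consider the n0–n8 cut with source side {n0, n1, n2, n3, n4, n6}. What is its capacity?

Edges leaving {n0, n1, n2, n3, n4, n6}: n0→n7 (14), n2→n7 (10), n2→n8 (14), n3→n5 (15), n3→n8 (10), n4→n7 (14), n6→n7 (16), n6→n8 (15).
Cut capacity = 14 + 10 + 14 + 15 + 10 + 14 + 16 + 15 = 108.

108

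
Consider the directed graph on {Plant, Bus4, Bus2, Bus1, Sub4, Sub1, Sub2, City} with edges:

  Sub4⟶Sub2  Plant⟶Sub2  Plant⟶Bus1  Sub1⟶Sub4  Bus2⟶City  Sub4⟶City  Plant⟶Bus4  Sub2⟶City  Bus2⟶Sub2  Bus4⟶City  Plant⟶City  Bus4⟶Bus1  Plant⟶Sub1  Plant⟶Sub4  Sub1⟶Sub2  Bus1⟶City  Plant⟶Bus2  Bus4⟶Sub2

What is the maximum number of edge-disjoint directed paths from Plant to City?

6

Assign every edge capacity 1; by Menger, the answer equals the max flow.
Path Plant→City (+1); total 1.
Path Plant→Bus4→City (+1); total 2.
Path Plant→Bus2→City (+1); total 3.
Path Plant→Bus1→City (+1); total 4.
Path Plant→Sub4→City (+1); total 5.
Path Plant→Sub2→City (+1); total 6.
No residual Plant→City path; max flow = 6.
Certifying cut of size 6: {Plant→Bus1, Plant→Bus2, Plant→Bus4, Plant→City, Sub2→City, Sub4→City}.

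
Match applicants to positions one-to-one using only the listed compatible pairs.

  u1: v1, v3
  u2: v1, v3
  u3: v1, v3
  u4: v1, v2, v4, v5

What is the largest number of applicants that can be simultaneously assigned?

Unit-capacity flow: source→left, listed edges, right→sink; max matching = max flow.
Augmenting path u1→v1 (+1); matched 1.
Augmenting path u2→v3 (+1); matched 2.
Augmenting path u4→v2 (+1); matched 3.
No augmenting path remains; maximum matching = 3.
König certificate: {u4, v1, v3} is a vertex cover of size 3 (every listed pair touches it), so no matching can be larger.

3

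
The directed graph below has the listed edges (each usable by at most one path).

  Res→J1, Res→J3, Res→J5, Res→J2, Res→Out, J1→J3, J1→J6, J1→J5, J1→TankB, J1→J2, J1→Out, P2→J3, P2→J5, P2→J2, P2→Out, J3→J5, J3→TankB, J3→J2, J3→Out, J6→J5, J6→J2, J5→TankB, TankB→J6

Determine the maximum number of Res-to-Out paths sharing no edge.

3

Assign every edge capacity 1; by Menger, the answer equals the max flow.
Path Res→Out (+1); total 1.
Path Res→J1→Out (+1); total 2.
Path Res→J3→Out (+1); total 3.
No residual Res→Out path; max flow = 3.
Certifying cut of size 3: {Res→J1, Res→J3, Res→Out}.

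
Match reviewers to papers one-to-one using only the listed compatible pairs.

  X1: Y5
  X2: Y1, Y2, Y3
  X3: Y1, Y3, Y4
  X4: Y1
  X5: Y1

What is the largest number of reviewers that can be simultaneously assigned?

4

Unit-capacity flow: source→left, listed edges, right→sink; max matching = max flow.
Augmenting path X1→Y5 (+1); matched 1.
Augmenting path X2→Y1 (+1); matched 2.
Augmenting path X3→Y3 (+1); matched 3.
Augmenting path X4→Y1→X2→Y2 (+1); matched 4.
No augmenting path remains; maximum matching = 4.
König certificate: {X1, X2, X3, Y1} is a vertex cover of size 4 (every listed pair touches it), so no matching can be larger.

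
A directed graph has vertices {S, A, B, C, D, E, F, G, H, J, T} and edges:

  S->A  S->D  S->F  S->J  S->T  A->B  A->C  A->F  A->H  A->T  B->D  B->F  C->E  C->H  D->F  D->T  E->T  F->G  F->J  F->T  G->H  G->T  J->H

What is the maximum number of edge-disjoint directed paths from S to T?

4

Assign every edge capacity 1; by Menger, the answer equals the max flow.
Path S→T (+1); total 1.
Path S→A→T (+1); total 2.
Path S→D→T (+1); total 3.
Path S→F→T (+1); total 4.
No residual S→T path; max flow = 4.
Certifying cut of size 4: {S→A, S→D, S→F, S→T}.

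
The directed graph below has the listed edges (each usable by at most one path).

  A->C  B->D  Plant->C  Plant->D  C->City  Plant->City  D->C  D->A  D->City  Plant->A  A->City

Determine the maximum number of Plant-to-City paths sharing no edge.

4

Assign every edge capacity 1; by Menger, the answer equals the max flow.
Path Plant→City (+1); total 1.
Path Plant→A→City (+1); total 2.
Path Plant→C→City (+1); total 3.
Path Plant→D→City (+1); total 4.
No residual Plant→City path; max flow = 4.
Certifying cut of size 4: {Plant→A, Plant→C, Plant→City, Plant→D}.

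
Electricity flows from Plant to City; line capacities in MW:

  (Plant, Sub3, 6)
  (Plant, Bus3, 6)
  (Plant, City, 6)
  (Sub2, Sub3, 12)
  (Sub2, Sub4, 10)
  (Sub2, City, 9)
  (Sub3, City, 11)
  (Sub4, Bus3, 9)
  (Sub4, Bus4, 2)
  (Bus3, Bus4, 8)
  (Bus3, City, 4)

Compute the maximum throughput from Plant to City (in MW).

Augment Plant→City: bottleneck 6, flow now 6.
Augment Plant→Sub3→City: bottleneck 6, flow now 12.
Augment Plant→Bus3→City: bottleneck 4, flow now 16.
No augmenting path remains; maximum flow = 16.
In the residual graph, reachable from Plant: {Plant, Bus3, Bus4}.
Min-cut edges: Plant→Sub3 (6), Plant→City (6), Bus3→City (4); capacity 6 + 6 + 4 = 16.
This cut is saturated, so no flow can exceed 16.

16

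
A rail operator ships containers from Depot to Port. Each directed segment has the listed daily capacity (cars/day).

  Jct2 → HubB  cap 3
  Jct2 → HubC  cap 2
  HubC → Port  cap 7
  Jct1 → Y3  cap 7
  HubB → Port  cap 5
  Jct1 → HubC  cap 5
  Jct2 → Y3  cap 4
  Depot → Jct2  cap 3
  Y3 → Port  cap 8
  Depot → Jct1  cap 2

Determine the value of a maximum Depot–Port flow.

5

Augment Depot→Jct2→HubC→Port: bottleneck 2, flow now 2.
Augment Depot→Jct2→HubB→Port: bottleneck 1, flow now 3.
Augment Depot→Jct1→HubC→Port: bottleneck 2, flow now 5.
No augmenting path remains; maximum flow = 5.
In the residual graph, reachable from Depot: {Depot}.
Min-cut edges: Depot→Jct2 (3), Depot→Jct1 (2); capacity 3 + 2 = 5.
This cut is saturated, so no flow can exceed 5.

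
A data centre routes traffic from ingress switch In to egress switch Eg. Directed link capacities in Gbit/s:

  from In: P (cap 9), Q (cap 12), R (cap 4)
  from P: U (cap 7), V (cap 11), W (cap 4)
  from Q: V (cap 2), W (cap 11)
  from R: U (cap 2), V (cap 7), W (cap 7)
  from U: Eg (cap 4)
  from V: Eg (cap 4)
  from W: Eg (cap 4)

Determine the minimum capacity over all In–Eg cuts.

Augment In→P→U→Eg: bottleneck 4, flow now 4.
Augment In→P→V→Eg: bottleneck 4, flow now 8.
Augment In→P→W→Eg: bottleneck 1, flow now 9.
Augment In→Q→W→Eg: bottleneck 3, flow now 12.
No augmenting path remains; maximum flow = 12.
By max-flow min-cut, the minimum cut capacity equals the max flow.
In the residual graph, reachable from In: {In, P, Q, R, U, V, W}.
Min-cut edges: U→Eg (4), V→Eg (4), W→Eg (4); capacity 4 + 4 + 4 = 12.

12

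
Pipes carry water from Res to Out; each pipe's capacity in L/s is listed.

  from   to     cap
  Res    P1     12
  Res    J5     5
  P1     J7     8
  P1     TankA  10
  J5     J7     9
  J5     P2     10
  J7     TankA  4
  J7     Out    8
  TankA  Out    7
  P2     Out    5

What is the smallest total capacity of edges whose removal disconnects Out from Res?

17

Augment Res→P1→J7→Out: bottleneck 8, flow now 8.
Augment Res→P1→TankA→Out: bottleneck 4, flow now 12.
Augment Res→J5→P2→Out: bottleneck 5, flow now 17.
No augmenting path remains; maximum flow = 17.
By max-flow min-cut, the minimum cut capacity equals the max flow.
In the residual graph, reachable from Res: {Res}.
Min-cut edges: Res→P1 (12), Res→J5 (5); capacity 12 + 5 = 17.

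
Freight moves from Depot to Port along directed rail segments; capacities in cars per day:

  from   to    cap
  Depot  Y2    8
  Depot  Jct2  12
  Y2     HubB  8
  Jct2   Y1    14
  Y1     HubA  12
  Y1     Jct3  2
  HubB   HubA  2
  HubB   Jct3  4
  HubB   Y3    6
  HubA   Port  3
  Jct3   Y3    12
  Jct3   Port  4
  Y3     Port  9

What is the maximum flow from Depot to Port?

Augment Depot→Y2→HubB→HubA→Port: bottleneck 2, flow now 2.
Augment Depot→Y2→HubB→Jct3→Port: bottleneck 4, flow now 6.
Augment Depot→Y2→HubB→Y3→Port: bottleneck 2, flow now 8.
Augment Depot→Jct2→Y1→HubA→Port: bottleneck 1, flow now 9.
Augment Depot→Jct2→Y1→Jct3→Y3→Port: bottleneck 2, flow now 11.
Augment Depot→Jct2→Y1→HubA→HubB→Y3→Port: bottleneck 2, flow now 13. (uses reverse residual edge)
No augmenting path remains; maximum flow = 13.
In the residual graph, reachable from Depot: {Depot, Jct2, Y1, HubA}.
Min-cut edges: Depot→Y2 (8), Y1→Jct3 (2), HubA→Port (3); capacity 8 + 2 + 3 = 13.
This cut is saturated, so no flow can exceed 13.

13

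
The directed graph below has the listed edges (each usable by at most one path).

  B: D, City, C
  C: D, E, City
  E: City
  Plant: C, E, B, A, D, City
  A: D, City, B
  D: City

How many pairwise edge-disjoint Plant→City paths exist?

Assign every edge capacity 1; by Menger, the answer equals the max flow.
Path Plant→City (+1); total 1.
Path Plant→A→City (+1); total 2.
Path Plant→B→City (+1); total 3.
Path Plant→C→City (+1); total 4.
Path Plant→D→City (+1); total 5.
Path Plant→E→City (+1); total 6.
No residual Plant→City path; max flow = 6.
Certifying cut of size 6: {Plant→A, Plant→B, Plant→C, Plant→City, Plant→D, Plant→E}.

6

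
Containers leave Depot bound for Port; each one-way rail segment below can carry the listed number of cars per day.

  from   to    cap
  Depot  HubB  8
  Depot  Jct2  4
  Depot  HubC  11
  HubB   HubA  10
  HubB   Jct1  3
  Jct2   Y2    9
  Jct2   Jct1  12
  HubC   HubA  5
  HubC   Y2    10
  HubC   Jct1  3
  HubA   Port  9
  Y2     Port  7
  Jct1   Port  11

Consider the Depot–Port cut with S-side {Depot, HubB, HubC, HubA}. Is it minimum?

Given cut capacity: 4 + 3 + 10 + 3 + 9 = 29.
Augment Depot→HubB→HubA→Port: bottleneck 8, flow now 8.
Augment Depot→Jct2→Y2→Port: bottleneck 4, flow now 12.
Augment Depot→HubC→HubA→Port: bottleneck 1, flow now 13.
Augment Depot→HubC→Y2→Port: bottleneck 3, flow now 16.
Augment Depot→HubC→Jct1→Port: bottleneck 3, flow now 19.
Augment Depot→HubC→HubA→HubB→Jct1→Port: bottleneck 3, flow now 22. (uses reverse residual edge)
Augment Depot→HubC→Y2→Jct2→Jct1→Port: bottleneck 1, flow now 23. (uses reverse residual edge)
No augmenting path remains; maximum flow = 23.
In the residual graph, reachable from Depot: {Depot}.
Min-cut edges: Depot→HubB (8), Depot→Jct2 (4), Depot→HubC (11); capacity 8 + 4 + 11 = 23.
Cut capacity 29 exceeds the max flow 23, so it is not minimum.

No — its capacity is 29, but the minimum cut has capacity 23.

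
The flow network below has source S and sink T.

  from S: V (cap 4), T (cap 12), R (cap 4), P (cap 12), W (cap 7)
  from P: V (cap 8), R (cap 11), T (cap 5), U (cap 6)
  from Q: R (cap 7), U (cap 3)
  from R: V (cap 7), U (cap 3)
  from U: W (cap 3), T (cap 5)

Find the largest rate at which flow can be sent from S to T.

22

Augment S→T: bottleneck 12, flow now 12.
Augment S→P→T: bottleneck 5, flow now 17.
Augment S→P→U→T: bottleneck 5, flow now 22.
No augmenting path remains; maximum flow = 22.
In the residual graph, reachable from S: {S, P, R, U, V, W}.
Min-cut edges: S→T (12), P→T (5), U→T (5); capacity 12 + 5 + 5 = 22.
This cut is saturated, so no flow can exceed 22.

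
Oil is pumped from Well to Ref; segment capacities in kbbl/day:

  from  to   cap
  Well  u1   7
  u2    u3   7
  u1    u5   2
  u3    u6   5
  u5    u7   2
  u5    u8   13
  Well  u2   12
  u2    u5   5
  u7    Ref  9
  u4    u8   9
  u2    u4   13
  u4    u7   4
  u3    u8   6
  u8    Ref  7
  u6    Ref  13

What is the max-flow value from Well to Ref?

Augment Well→u1→u5→u7→Ref: bottleneck 2, flow now 2.
Augment Well→u2→u3→u6→Ref: bottleneck 5, flow now 7.
Augment Well→u2→u3→u8→Ref: bottleneck 2, flow now 9.
Augment Well→u2→u4→u7→Ref: bottleneck 4, flow now 13.
Augment Well→u2→u4→u8→Ref: bottleneck 1, flow now 14.
No augmenting path remains; maximum flow = 14.
In the residual graph, reachable from Well: {Well, u1}.
Min-cut edges: Well→u2 (12), u1→u5 (2); capacity 12 + 2 = 14.
This cut is saturated, so no flow can exceed 14.

14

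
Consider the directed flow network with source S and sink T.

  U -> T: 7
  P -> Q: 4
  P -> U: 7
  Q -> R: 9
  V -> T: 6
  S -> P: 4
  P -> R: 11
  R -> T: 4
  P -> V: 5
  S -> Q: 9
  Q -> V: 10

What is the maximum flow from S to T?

Augment S→P→R→T: bottleneck 4, flow now 4.
Augment S→Q→V→T: bottleneck 6, flow now 10.
Augment S→Q→R→P→U→T: bottleneck 3, flow now 13. (uses reverse residual edge)
No augmenting path remains; maximum flow = 13.
In the residual graph, reachable from S: {S}.
Min-cut edges: S→P (4), S→Q (9); capacity 4 + 9 = 13.
This cut is saturated, so no flow can exceed 13.

13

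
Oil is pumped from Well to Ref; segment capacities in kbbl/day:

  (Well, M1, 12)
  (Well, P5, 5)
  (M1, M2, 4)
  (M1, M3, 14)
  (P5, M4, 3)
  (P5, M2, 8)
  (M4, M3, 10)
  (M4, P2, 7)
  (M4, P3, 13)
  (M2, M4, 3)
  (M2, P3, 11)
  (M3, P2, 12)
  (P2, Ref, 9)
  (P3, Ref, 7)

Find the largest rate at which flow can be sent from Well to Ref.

Augment Well→M1→M2→P3→Ref: bottleneck 4, flow now 4.
Augment Well→M1→M3→P2→Ref: bottleneck 8, flow now 12.
Augment Well→P5→M4→P2→Ref: bottleneck 1, flow now 13.
Augment Well→P5→M4→P3→Ref: bottleneck 2, flow now 15.
Augment Well→P5→M2→P3→Ref: bottleneck 1, flow now 16.
No augmenting path remains; maximum flow = 16.
In the residual graph, reachable from Well: {Well, M1, P5, M4, M2, M3, P2, P3}.
Min-cut edges: P2→Ref (9), P3→Ref (7); capacity 9 + 7 = 16.
This cut is saturated, so no flow can exceed 16.

16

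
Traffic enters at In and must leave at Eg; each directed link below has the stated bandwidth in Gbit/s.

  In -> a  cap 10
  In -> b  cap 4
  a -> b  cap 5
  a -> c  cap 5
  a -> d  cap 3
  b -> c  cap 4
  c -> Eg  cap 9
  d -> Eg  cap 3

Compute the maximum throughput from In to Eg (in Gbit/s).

12

Augment In→a→c→Eg: bottleneck 5, flow now 5.
Augment In→a→d→Eg: bottleneck 3, flow now 8.
Augment In→b→c→Eg: bottleneck 4, flow now 12.
No augmenting path remains; maximum flow = 12.
In the residual graph, reachable from In: {In, a, b}.
Min-cut edges: a→c (5), a→d (3), b→c (4); capacity 5 + 3 + 4 = 12.
This cut is saturated, so no flow can exceed 12.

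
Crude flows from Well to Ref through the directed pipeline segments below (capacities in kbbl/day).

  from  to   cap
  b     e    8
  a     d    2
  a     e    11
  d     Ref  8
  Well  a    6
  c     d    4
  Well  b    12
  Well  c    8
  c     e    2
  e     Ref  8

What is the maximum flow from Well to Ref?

14

Augment Well→a→d→Ref: bottleneck 2, flow now 2.
Augment Well→a→e→Ref: bottleneck 4, flow now 6.
Augment Well→b→e→Ref: bottleneck 4, flow now 10.
Augment Well→c→d→Ref: bottleneck 4, flow now 14.
No augmenting path remains; maximum flow = 14.
In the residual graph, reachable from Well: {Well, a, b, c, e}.
Min-cut edges: a→d (2), c→d (4), e→Ref (8); capacity 2 + 4 + 8 = 14.
This cut is saturated, so no flow can exceed 14.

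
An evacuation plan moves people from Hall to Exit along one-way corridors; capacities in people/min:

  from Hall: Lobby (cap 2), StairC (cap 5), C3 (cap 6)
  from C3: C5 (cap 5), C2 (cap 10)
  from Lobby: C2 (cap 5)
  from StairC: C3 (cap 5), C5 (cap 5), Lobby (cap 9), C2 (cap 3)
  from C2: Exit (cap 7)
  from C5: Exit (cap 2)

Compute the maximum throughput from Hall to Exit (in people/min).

9

Augment Hall→C3→C2→Exit: bottleneck 6, flow now 6.
Augment Hall→Lobby→C2→Exit: bottleneck 1, flow now 7.
Augment Hall→StairC→C5→Exit: bottleneck 2, flow now 9.
No augmenting path remains; maximum flow = 9.
In the residual graph, reachable from Hall: {Hall, C3, Lobby, StairC, C2, C5}.
Min-cut edges: C2→Exit (7), C5→Exit (2); capacity 7 + 2 = 9.
This cut is saturated, so no flow can exceed 9.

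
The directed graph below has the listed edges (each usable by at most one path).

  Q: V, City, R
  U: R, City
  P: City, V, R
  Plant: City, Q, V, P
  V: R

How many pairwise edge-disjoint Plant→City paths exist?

Assign every edge capacity 1; by Menger, the answer equals the max flow.
Path Plant→City (+1); total 1.
Path Plant→P→City (+1); total 2.
Path Plant→Q→City (+1); total 3.
No residual Plant→City path; max flow = 3.
Certifying cut of size 3: {Plant→City, Plant→P, Plant→Q}.

3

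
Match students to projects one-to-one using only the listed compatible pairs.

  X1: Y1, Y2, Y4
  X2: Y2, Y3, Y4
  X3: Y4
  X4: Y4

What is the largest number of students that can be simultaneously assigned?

Unit-capacity flow: source→left, listed edges, right→sink; max matching = max flow.
Augmenting path X1→Y1 (+1); matched 1.
Augmenting path X2→Y2 (+1); matched 2.
Augmenting path X3→Y4 (+1); matched 3.
No augmenting path remains; maximum matching = 3.
König certificate: {X1, X2, Y4} is a vertex cover of size 3 (every listed pair touches it), so no matching can be larger.

3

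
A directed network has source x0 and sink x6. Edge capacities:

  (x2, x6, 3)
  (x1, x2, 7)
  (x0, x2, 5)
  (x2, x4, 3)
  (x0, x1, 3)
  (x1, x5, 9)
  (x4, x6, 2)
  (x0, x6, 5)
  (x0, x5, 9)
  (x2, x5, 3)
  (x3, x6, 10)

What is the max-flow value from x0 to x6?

Augment x0→x6: bottleneck 5, flow now 5.
Augment x0→x2→x6: bottleneck 3, flow now 8.
Augment x0→x2→x4→x6: bottleneck 2, flow now 10.
No augmenting path remains; maximum flow = 10.
In the residual graph, reachable from x0: {x0, x1, x2, x4, x5}.
Min-cut edges: x0→x6 (5), x2→x6 (3), x4→x6 (2); capacity 5 + 3 + 2 = 10.
This cut is saturated, so no flow can exceed 10.

10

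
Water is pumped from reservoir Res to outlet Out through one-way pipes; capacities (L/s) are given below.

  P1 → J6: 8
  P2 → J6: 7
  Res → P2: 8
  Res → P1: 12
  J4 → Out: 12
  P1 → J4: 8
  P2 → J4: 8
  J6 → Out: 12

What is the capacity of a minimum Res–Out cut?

20

Augment Res→P1→J6→Out: bottleneck 8, flow now 8.
Augment Res→P1→J4→Out: bottleneck 4, flow now 12.
Augment Res→P2→J6→Out: bottleneck 4, flow now 16.
Augment Res→P2→J4→Out: bottleneck 4, flow now 20.
No augmenting path remains; maximum flow = 20.
By max-flow min-cut, the minimum cut capacity equals the max flow.
In the residual graph, reachable from Res: {Res}.
Min-cut edges: Res→P1 (12), Res→P2 (8); capacity 12 + 8 = 20.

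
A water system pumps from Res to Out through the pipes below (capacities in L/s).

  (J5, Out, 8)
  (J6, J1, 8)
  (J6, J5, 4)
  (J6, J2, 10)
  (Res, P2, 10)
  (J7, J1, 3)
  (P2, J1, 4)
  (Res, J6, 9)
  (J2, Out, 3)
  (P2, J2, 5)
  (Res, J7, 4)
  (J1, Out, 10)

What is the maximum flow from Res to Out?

17

Augment Res→P2→J1→Out: bottleneck 4, flow now 4.
Augment Res→P2→J2→Out: bottleneck 3, flow now 7.
Augment Res→J6→J1→Out: bottleneck 6, flow now 13.
Augment Res→J6→J5→Out: bottleneck 3, flow now 16.
Augment Res→J7→J1→J6→J5→Out: bottleneck 1, flow now 17. (uses reverse residual edge)
No augmenting path remains; maximum flow = 17.
In the residual graph, reachable from Res: {Res, P2, J6, J7, J1, J2}.
Min-cut edges: J6→J5 (4), J1→Out (10), J2→Out (3); capacity 4 + 10 + 3 = 17.
This cut is saturated, so no flow can exceed 17.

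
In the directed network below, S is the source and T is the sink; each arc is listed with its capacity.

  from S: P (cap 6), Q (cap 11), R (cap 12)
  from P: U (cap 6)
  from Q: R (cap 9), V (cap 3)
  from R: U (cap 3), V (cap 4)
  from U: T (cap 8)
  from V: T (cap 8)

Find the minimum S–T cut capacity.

15

Augment S→P→U→T: bottleneck 6, flow now 6.
Augment S→Q→V→T: bottleneck 3, flow now 9.
Augment S→R→U→T: bottleneck 2, flow now 11.
Augment S→R→V→T: bottleneck 4, flow now 15.
No augmenting path remains; maximum flow = 15.
By max-flow min-cut, the minimum cut capacity equals the max flow.
In the residual graph, reachable from S: {S, P, Q, R, U}.
Min-cut edges: Q→V (3), R→V (4), U→T (8); capacity 3 + 4 + 8 = 15.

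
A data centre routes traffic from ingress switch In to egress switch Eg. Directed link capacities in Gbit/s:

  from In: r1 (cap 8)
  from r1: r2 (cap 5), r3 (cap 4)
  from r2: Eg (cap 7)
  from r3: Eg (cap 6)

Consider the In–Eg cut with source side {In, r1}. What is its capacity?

Edges leaving {In, r1}: r1→r2 (5), r1→r3 (4).
Cut capacity = 5 + 4 = 9.

9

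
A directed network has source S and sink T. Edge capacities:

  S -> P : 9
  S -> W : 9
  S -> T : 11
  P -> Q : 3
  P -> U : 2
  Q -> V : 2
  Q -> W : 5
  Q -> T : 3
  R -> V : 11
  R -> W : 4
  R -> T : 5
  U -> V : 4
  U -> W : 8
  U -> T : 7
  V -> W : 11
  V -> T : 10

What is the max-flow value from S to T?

16

Augment S→T: bottleneck 11, flow now 11.
Augment S→P→Q→T: bottleneck 3, flow now 14.
Augment S→P→U→T: bottleneck 2, flow now 16.
No augmenting path remains; maximum flow = 16.
In the residual graph, reachable from S: {S, P, W}.
Min-cut edges: S→T (11), P→Q (3), P→U (2); capacity 11 + 3 + 2 = 16.
This cut is saturated, so no flow can exceed 16.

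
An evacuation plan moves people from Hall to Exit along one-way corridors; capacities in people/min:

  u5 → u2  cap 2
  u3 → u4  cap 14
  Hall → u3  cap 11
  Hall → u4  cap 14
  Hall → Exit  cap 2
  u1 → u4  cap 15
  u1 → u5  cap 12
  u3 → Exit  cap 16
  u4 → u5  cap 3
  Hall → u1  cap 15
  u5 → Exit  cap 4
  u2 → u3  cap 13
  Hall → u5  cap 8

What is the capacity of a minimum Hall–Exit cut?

Augment Hall→Exit: bottleneck 2, flow now 2.
Augment Hall→u3→Exit: bottleneck 11, flow now 13.
Augment Hall→u5→Exit: bottleneck 4, flow now 17.
Augment Hall→u5→u2→u3→Exit: bottleneck 2, flow now 19.
No augmenting path remains; maximum flow = 19.
By max-flow min-cut, the minimum cut capacity equals the max flow.
In the residual graph, reachable from Hall: {Hall, u1, u4, u5}.
Min-cut edges: Hall→u3 (11), Hall→Exit (2), u5→u2 (2), u5→Exit (4); capacity 11 + 2 + 2 + 4 = 19.

19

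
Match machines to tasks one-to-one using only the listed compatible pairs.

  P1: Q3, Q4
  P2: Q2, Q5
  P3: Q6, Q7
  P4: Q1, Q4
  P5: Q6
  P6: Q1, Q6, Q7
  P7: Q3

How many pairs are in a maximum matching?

6

Unit-capacity flow: source→left, listed edges, right→sink; max matching = max flow.
Augmenting path P1→Q3 (+1); matched 1.
Augmenting path P2→Q2 (+1); matched 2.
Augmenting path P3→Q6 (+1); matched 3.
Augmenting path P4→Q1 (+1); matched 4.
Augmenting path P6→Q7 (+1); matched 5.
Augmenting path P7→Q3→P1→Q4 (+1); matched 6.
No augmenting path remains; maximum matching = 6.
König certificate: {P2, Q1, Q3, Q4, Q6, Q7} is a vertex cover of size 6 (every listed pair touches it), so no matching can be larger.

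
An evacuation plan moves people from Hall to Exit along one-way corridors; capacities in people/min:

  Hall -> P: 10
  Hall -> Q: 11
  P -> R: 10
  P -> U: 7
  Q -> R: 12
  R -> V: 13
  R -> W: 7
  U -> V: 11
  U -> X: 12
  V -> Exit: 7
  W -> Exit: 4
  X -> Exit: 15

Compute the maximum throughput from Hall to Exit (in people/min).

18

Augment Hall→P→R→V→Exit: bottleneck 7, flow now 7.
Augment Hall→P→R→W→Exit: bottleneck 3, flow now 10.
Augment Hall→Q→R→W→Exit: bottleneck 1, flow now 11.
Augment Hall→Q→R→P→U→X→Exit: bottleneck 7, flow now 18. (uses reverse residual edge)
No augmenting path remains; maximum flow = 18.
In the residual graph, reachable from Hall: {Hall, P, Q, R, V, W}.
Min-cut edges: P→U (7), V→Exit (7), W→Exit (4); capacity 7 + 7 + 4 = 18.
This cut is saturated, so no flow can exceed 18.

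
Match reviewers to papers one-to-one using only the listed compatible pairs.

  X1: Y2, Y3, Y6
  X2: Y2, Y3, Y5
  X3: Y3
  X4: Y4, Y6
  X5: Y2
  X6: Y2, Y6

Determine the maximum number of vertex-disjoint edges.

5

Unit-capacity flow: source→left, listed edges, right→sink; max matching = max flow.
Augmenting path X1→Y2 (+1); matched 1.
Augmenting path X2→Y3 (+1); matched 2.
Augmenting path X4→Y4 (+1); matched 3.
Augmenting path X6→Y6 (+1); matched 4.
Augmenting path X3→Y3→X2→Y5 (+1); matched 5.
No augmenting path remains; maximum matching = 5.
König certificate: {X2, X4, Y2, Y3, Y6} is a vertex cover of size 5 (every listed pair touches it), so no matching can be larger.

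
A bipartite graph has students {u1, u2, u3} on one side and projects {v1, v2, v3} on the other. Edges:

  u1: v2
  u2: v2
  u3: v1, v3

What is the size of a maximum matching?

2

Unit-capacity flow: source→left, listed edges, right→sink; max matching = max flow.
Augmenting path u1→v2 (+1); matched 1.
Augmenting path u3→v1 (+1); matched 2.
No augmenting path remains; maximum matching = 2.
König certificate: {u3, v2} is a vertex cover of size 2 (every listed pair touches it), so no matching can be larger.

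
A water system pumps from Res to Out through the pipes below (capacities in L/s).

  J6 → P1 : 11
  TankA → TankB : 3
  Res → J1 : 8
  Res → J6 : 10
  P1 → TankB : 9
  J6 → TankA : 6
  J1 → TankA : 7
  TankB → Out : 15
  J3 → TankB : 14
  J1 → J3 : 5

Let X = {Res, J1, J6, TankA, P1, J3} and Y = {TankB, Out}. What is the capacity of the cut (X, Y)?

26

Edges leaving {Res, J1, J6, TankA, P1, J3}: TankA→TankB (3), P1→TankB (9), J3→TankB (14).
Cut capacity = 3 + 9 + 14 = 26.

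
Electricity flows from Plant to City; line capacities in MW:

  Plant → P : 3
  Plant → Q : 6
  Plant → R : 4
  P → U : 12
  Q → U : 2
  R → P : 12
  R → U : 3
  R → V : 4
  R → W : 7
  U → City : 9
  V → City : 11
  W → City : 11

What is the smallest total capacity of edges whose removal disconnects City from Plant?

9

Augment Plant→P→U→City: bottleneck 3, flow now 3.
Augment Plant→Q→U→City: bottleneck 2, flow now 5.
Augment Plant→R→U→City: bottleneck 3, flow now 8.
Augment Plant→R→V→City: bottleneck 1, flow now 9.
No augmenting path remains; maximum flow = 9.
By max-flow min-cut, the minimum cut capacity equals the max flow.
In the residual graph, reachable from Plant: {Plant, Q}.
Min-cut edges: Plant→P (3), Plant→R (4), Q→U (2); capacity 3 + 4 + 2 = 9.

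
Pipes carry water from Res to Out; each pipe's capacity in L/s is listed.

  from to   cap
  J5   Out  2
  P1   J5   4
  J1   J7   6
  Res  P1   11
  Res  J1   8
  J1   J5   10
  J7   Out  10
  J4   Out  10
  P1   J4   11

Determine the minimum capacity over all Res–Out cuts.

18

Augment Res→J1→J5→Out: bottleneck 2, flow now 2.
Augment Res→J1→J7→Out: bottleneck 6, flow now 8.
Augment Res→P1→J4→Out: bottleneck 10, flow now 18.
No augmenting path remains; maximum flow = 18.
By max-flow min-cut, the minimum cut capacity equals the max flow.
In the residual graph, reachable from Res: {Res, J1, P1, J4, J5}.
Min-cut edges: J1→J7 (6), J4→Out (10), J5→Out (2); capacity 6 + 10 + 2 = 18.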